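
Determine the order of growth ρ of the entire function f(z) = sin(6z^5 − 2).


Write sin(w) = (e^{iw} ± e^{−iw})/(2 or 2i), so |sin(w)| ≤ e^{|w|}. With w = 6z^5 − 2, |w| ≤ 6r^5 + 2 on |z|=r, giving M(r) ≤ e^{6r^5 + 2} and ρ ≤ 5. For the lower bound, choose z on |z|=r with 6z^5 purely imaginary of modulus 6r^5; then |sin(6z^5 − 2)| grows like e^{6r^5}/2, so ρ ≥ 5. Hence ρ = 5.
Therefore ρ = 5.

Order ρ = 5.


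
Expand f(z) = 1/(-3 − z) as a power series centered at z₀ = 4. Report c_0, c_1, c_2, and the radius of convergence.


Let w = z − z₀, so z = z₀ + w.
Then -3 − z = -3 − (z₀ + w) = (-3 − z₀) − w = -7 − w.
f(z) = 1/(-7 − w) = (1/(-7)) · 1/(1 − w/(-7)) = Σ_{n≥0} w^n / (-7)^(n+1).
So c_n = 1/(-7)^(n+1):
  c_0 = 1/(-7)^1 = -1/7.
  c_1 = 1/(-7)^2 = 1/49.
  c_2 = 1/(-7)^3 = -1/343.
The series is valid for |w/d| < 1, i.e. |z − z₀| < |d|.
Radius of convergence: R = |-3 − z₀| = |-7| = 7 (distance from z₀ to the singularity z = -3).

c_0 = -1/7, c_1 = 1/49, c_2 = -1/343; R = 7.


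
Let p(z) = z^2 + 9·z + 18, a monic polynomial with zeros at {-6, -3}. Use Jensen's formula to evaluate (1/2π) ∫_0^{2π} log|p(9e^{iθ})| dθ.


Zeros: -6, -3; r = 9.
Inside |z| < r: -6, -3. Outside (|z| ≥ r): ∅.
p(0) = 18, so log|p(0)| = log(18) = 2.8904.
Apply Jensen: I(r) = log|p(0)| + Σ_k log(r/|z_k|), summed over zeros inside |z| < r.
  log(r/|z_k|) for z_k = -6: log(9/6) = 0.4055
  log(r/|z_k|) for z_k = -3: log(9/3) = 1.0986
Sum over inside zeros: 1.5041.
I(r) = log|p(0)| + (inside sum) = 2.8904 + 1.5041 = 4.3944.
Closed form (all zeros inside, monic): I(r) = n·log(r) = 2·log(9) = 4.3944. ✓

I(r) ≈ 4.3944.


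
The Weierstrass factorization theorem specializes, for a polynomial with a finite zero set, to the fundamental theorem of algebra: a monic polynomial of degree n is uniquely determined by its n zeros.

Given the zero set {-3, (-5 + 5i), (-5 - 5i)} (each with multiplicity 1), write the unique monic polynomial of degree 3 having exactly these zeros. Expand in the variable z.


The polynomial is p(z) = ∏_{α ∈ S} (z − α), where S = {-3, (-5 + 5i), (-5 - 5i)}.
Expanding the product yields: p(z) = z^3 + 13·z^2 + 80·z + 150.
Note conjugate pairs combine to real quadratics: (z − (-5+5i))(z − (-5−5i)) = z² + 10z + 50.
The resulting polynomial has degree 3 and real coefficients as required.

p(z) = z^3 + 13·z^2 + 80·z + 150.


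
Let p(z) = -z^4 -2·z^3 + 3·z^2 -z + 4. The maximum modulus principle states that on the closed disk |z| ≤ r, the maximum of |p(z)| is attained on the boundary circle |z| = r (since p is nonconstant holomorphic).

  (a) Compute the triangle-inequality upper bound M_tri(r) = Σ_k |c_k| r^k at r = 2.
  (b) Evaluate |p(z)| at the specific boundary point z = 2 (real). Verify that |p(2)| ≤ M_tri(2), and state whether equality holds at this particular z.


Coefficients: c_0 = 4, c_1 = -1, c_2 = 3, c_3 = -2, c_4 = -1. Radius r = 2.
Part (a). Triangle bound: M_tri(r) = Σ_k |c_k| r^k
  = |4|·2^0 + |-1|·2^1 + |3|·2^2 + |-2|·2^3 + |-1|·2^4
  = 4 + 2 + 12 + 16 + 16 = 50.
This bounds M(r) := max_{|z|=r} |p(z)| from above; equality holds iff all terms c_k z^k can be made to align in phase at a single z on |z|=r.
Part (b). At z = 2 (real, on the circle |z| = r):
  p(2) = (4)·2^0 + (-1)·2^1 + (3)·2^2 + (-2)·2^3 + (-1)·2^4 = -18.
  |p(2)| = 18.
Check: |p(2)| = 18 ≤ 50 = M_tri(2). ✓ Equality does not hold at z = 2 (the coefficients have mixed signs, so the terms do not all align in phase there).

M_tri(2) = 50; |p(2)| = 18; equality at z=2: no.


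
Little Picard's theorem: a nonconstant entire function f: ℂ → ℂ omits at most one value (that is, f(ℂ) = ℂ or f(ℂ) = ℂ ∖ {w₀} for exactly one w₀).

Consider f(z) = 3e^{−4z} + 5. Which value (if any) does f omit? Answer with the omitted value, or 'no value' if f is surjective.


Little Picard bounds the complement of f(ℂ) to at most one point.
e^{−4z} is never zero on ℂ, so 3·e^{−4z} takes every value in ℂ ∖ {0}. Adding 5 shifts the range to ℂ ∖ {5}. Thus f omits exactly the value 5.

Omitted value: 5.


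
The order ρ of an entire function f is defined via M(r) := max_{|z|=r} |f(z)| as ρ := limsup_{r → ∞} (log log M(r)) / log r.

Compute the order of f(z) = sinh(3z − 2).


sinh(w) is a linear combination of e^{iw} and e^{−iw} (or e^w, e^{−w} in the hyperbolic case), so |sinh(w)| ≤ e^{|w|}. With w = 3z − 2, |w| ≤ 3|z| + 2 = 3r + 2 on |z| = r, giving M(r) ≤ e^{3r + 2}, so ρ ≤ 1. On a suitable ray (z = it for sin/cos; z = t for sinh/cosh, t real → ∞), |sinh(3z − 2)| grows like e^{3|t|}/2, so ρ ≥ 1. Hence ρ = 1.
Therefore ρ = 1.

Order ρ = 1.


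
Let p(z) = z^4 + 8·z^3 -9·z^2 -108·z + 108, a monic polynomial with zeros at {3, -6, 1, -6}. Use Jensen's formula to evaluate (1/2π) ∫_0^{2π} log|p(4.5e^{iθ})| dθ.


Zeros: -6, -6, 1, 3; r = 4.5.
Inside |z| < r: 1, 3. Outside (|z| ≥ r): -6, -6.
p(0) = 108, so log|p(0)| = log(108) = 4.6821.
Apply Jensen: I(r) = log|p(0)| + Σ_k log(r/|z_k|), summed over zeros inside |z| < r.
  log(r/|z_k|) for z_k = 3: log(4.5/3) = 0.4055
  log(r/|z_k|) for z_k = 1: log(4.5/1) = 1.5041
  Outside zeros (-6, -6) contribute nothing to the Jensen sum.
Sum over inside zeros: 1.9095.
I(r) = log|p(0)| + (inside sum) = 4.6821 + 1.9095 = 6.5917.
Note: since some zeros are outside |z| ≤ r, the simplified n·log(r) form does NOT apply — only the inside zeros contribute.

I(r) ≈ 6.5917.


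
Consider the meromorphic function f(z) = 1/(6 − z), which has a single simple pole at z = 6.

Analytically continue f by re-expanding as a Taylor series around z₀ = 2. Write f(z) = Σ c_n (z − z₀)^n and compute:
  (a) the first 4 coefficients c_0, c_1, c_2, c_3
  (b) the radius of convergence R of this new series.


Let w = z − z₀, so z = z₀ + w.
Then 6 − z = 6 − (z₀ + w) = (6 − z₀) − w = 4 − w.
f(z) = 1/(4 − w) = (1/(4)) · 1/(1 − w/(4)) = Σ_{n≥0} w^n / (4)^(n+1).
So c_n = 1/(4)^(n+1):
  c_0 = 1/(4)^1 = 1/4.
  c_1 = 1/(4)^2 = 1/16.
  c_2 = 1/(4)^3 = 1/64.
  c_3 = 1/(4)^4 = 1/256.
The series is valid for |w/d| < 1, i.e. |z − z₀| < |d|.
Radius of convergence: R = |6 − z₀| = |4| = 4 (distance from z₀ to the singularity z = 6).

c_0 = 1/4, c_1 = 1/16, c_2 = 1/64, c_3 = 1/256; R = 4.


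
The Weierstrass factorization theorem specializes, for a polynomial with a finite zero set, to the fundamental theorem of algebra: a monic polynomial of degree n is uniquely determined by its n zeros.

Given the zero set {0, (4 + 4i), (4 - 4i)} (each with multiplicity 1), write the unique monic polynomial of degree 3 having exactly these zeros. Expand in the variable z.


The polynomial is p(z) = ∏_{α ∈ S} (z − α), where S = {0, (4 + 4i), (4 - 4i)}.
Expanding the product yields: p(z) = z^3 -8·z^2 + 32·z.
Note conjugate pairs combine to real quadratics: (z − (4+4i))(z − (4−4i)) = z² − 8z + 32.
The resulting polynomial has degree 3 and real coefficients as required.

p(z) = z^3 -8·z^2 + 32·z.


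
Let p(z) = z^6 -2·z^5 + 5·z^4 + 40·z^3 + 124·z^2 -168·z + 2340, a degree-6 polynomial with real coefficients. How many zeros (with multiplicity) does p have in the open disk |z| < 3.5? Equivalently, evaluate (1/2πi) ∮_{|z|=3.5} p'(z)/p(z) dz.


The zeros of p are: (-3 + 2i), (-3 - 2i), (1 + 3i), (1 - 3i), (3 + 3i), (3 - 3i).
Their magnitudes are: 3.606, 3.606, 3.162, 3.162, 4.243, 4.243.
Zeros with |z| < R = 3.5: (1 + 3i), (1 - 3i).
Count = 2.
By the argument principle, (1/2πi) ∮_{|z|=R} p'(z)/p(z) dz equals exactly this count.

Number of zeros inside |z| < 3.5: 2.


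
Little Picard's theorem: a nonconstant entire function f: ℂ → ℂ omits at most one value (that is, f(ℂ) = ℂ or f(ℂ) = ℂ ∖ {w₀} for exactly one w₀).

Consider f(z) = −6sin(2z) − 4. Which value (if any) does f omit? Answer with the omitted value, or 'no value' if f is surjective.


Little Picard bounds the complement of f(ℂ) to at most one point.
sin is entire and surjective onto ℂ: for every w ∈ ℂ, sin(ζ) = w has a solution ζ ∈ ℂ (e.g., via the complex inverse arcsin). With ζ = 2z this gives z = ζ/(2). Then -6·sin(2z) takes every value in -6·ℂ = ℂ, and adding -4 is a bijection of ℂ. So f is surjective and omits no value. (Note: only on the real line is sin bounded by [−1, 1].)

Omitted value: no value.


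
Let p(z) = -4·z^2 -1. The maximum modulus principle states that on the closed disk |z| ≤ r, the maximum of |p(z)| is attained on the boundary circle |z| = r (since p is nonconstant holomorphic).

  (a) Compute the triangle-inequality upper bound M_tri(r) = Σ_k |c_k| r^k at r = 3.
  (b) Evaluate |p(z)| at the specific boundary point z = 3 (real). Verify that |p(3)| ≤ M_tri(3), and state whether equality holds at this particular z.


Coefficients: c_0 = -1, c_1 = 0, c_2 = -4. Radius r = 3.
Part (a). Triangle bound: M_tri(r) = Σ_k |c_k| r^k
  = |-1|·3^0 + |0|·3^1 + |-4|·3^2
  = 1 + 0 + 36 = 37.
This bounds M(r) := max_{|z|=r} |p(z)| from above; equality holds iff all terms c_k z^k can be made to align in phase at a single z on |z|=r.
Part (b). At z = 3 (real, on the circle |z| = r):
  p(3) = (-1)·3^0 + (0)·3^1 + (-4)·3^2 = -37.
  |p(3)| = 37.
Since all nonzero coefficients share the same sign, |p(3)| = 37 = M_tri(3); the triangle bound is attained at z = 3, so in fact M(r) = 37.

M_tri(3) = 37; |p(3)| = 37; equality at z=3: yes.


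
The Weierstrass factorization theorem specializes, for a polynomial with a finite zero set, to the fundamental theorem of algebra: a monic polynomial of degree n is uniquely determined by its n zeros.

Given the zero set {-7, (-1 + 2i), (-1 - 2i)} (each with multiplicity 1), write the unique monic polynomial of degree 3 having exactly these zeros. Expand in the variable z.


The polynomial is p(z) = ∏_{α ∈ S} (z − α), where S = {-7, (-1 + 2i), (-1 - 2i)}.
Expanding the product yields: p(z) = z^3 + 9·z^2 + 19·z + 35.
Note conjugate pairs combine to real quadratics: (z − (-1+2i))(z − (-1−2i)) = z² + 2z + 5.
The resulting polynomial has degree 3 and real coefficients as required.

p(z) = z^3 + 9·z^2 + 19·z + 35.


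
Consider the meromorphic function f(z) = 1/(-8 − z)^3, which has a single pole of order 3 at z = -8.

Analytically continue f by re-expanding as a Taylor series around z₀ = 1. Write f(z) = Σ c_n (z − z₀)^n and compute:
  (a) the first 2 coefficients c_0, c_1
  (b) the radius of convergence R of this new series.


Let w = z − z₀, so z = z₀ + w.
Then -8 − z = -8 − (z₀ + w) = (-8 − z₀) − w = -9 − w.
f(z) = 1/(-9 − w)^3 = (1/(-9)^3) · (1 − w/(-9))^{−3}.
By the binomial series (1−u)^{−3} = Σ_{n≥0} C(n+2, 2) u^n for |u|<1, with u = w/(-9):
  c_n = C(n+2, 2) / (-9)^(n+3).
  c_0 = 1/(-9)^3 = -1/729.
  c_1 = 3/(-9)^4 = 1/2187.
The series is valid for |w/d| < 1, i.e. |z − z₀| < |d|.
Radius of convergence: R = |-8 − z₀| = |-9| = 9 (distance from z₀ to the singularity z = -8).

c_0 = -1/729, c_1 = 1/2187; R = 9.


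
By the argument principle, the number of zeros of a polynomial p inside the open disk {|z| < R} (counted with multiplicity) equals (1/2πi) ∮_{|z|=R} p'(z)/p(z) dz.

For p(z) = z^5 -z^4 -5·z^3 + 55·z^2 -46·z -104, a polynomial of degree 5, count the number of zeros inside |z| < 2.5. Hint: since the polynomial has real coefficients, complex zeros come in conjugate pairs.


The zeros of p are: (2 + 3i), (2 - 3i), -4, 2, -1.
Their magnitudes are: 3.606, 3.606, 4, 2, 1.
Zeros with |z| < R = 2.5: 2, -1.
Count = 2.
By the argument principle, (1/2πi) ∮_{|z|=R} p'(z)/p(z) dz equals exactly this count.

Number of zeros inside |z| < 2.5: 2.


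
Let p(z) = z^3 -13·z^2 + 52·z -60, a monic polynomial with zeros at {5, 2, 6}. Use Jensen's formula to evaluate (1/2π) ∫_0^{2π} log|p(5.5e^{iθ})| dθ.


Zeros: 2, 5, 6; r = 5.5.
Inside |z| < r: 2, 5. Outside (|z| ≥ r): 6.
p(0) = -60, so log|p(0)| = log(60) = 4.0943.
Apply Jensen: I(r) = log|p(0)| + Σ_k log(r/|z_k|), summed over zeros inside |z| < r.
  log(r/|z_k|) for z_k = 5: log(5.5/5) = 0.0953
  log(r/|z_k|) for z_k = 2: log(5.5/2) = 1.0116
  Outside zeros (6) contribute nothing to the Jensen sum.
Sum over inside zeros: 1.1069.
I(r) = log|p(0)| + (inside sum) = 4.0943 + 1.1069 = 5.2013.
Note: since some zeros are outside |z| ≤ r, the simplified n·log(r) form does NOT apply — only the inside zeros contribute.

I(r) ≈ 5.2013.


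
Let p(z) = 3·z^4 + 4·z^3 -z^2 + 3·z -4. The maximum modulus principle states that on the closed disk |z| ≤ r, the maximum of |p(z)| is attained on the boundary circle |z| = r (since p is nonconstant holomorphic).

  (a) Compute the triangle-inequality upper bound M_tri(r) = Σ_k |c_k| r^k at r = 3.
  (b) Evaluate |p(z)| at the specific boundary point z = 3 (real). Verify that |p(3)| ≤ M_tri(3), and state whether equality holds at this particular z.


Coefficients: c_0 = -4, c_1 = 3, c_2 = -1, c_3 = 4, c_4 = 3. Radius r = 3.
Part (a). Triangle bound: M_tri(r) = Σ_k |c_k| r^k
  = |-4|·3^0 + |3|·3^1 + |-1|·3^2 + |4|·3^3 + |3|·3^4
  = 4 + 9 + 9 + 108 + 243 = 373.
This bounds M(r) := max_{|z|=r} |p(z)| from above; equality holds iff all terms c_k z^k can be made to align in phase at a single z on |z|=r.
Part (b). At z = 3 (real, on the circle |z| = r):
  p(3) = (-4)·3^0 + (3)·3^1 + (-1)·3^2 + (4)·3^3 + (3)·3^4 = 347.
  |p(3)| = 347.
Check: |p(3)| = 347 ≤ 373 = M_tri(3). ✓ Equality does not hold at z = 3 (the coefficients have mixed signs, so the terms do not all align in phase there).

M_tri(3) = 373; |p(3)| = 347; equality at z=3: no.


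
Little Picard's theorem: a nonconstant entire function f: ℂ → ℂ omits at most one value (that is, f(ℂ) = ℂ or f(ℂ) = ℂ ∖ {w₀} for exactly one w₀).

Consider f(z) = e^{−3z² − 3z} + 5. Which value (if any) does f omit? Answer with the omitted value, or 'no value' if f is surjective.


Little Picard bounds the complement of f(ℂ) to at most one point.
The exponent g(z) = −3z² − 3z is a nonconstant polynomial, hence surjective onto ℂ. So e^{g(z)} takes every value in {e^w : w ∈ ℂ} = ℂ ∖ {0}. Adding 5 shifts the range to ℂ ∖ {5}. f omits exactly 5.

Omitted value: 5.


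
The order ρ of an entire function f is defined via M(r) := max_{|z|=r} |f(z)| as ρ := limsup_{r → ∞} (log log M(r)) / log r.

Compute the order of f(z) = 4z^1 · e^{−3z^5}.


M(r) = max_{|z|=r} |4|·|z|^1·|e^{−3z^5}| = 4·r^1 · e^{3r^5} (the factors attain their maxima compatibly on |z|=r). Then log M(r) = log 4 + 1·log r + 3r^5, dominated by the last term, so log log M(r) ~ 5·log r. The polynomial factor 4z^1 contributes only a log r term and does not affect the order. ρ = 5.
Therefore ρ = 5.

Order ρ = 5.


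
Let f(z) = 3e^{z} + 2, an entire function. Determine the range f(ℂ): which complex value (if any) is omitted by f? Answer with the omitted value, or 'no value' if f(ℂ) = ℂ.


Little Picard bounds the complement of f(ℂ) to at most one point.
e^{z} is never zero on ℂ, so 3·e^{z} takes every value in ℂ ∖ {0}. Adding 2 shifts the range to ℂ ∖ {2}. Thus f omits exactly the value 2.

Omitted value: 2.


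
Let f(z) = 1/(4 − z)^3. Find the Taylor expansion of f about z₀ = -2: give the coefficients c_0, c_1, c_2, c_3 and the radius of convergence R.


Let w = z − z₀, so z = z₀ + w.
Then 4 − z = 4 − (z₀ + w) = (4 − z₀) − w = 6 − w.
f(z) = 1/(6 − w)^3 = (1/(6)^3) · (1 − w/(6))^{−3}.
By the binomial series (1−u)^{−3} = Σ_{n≥0} C(n+2, 2) u^n for |u|<1, with u = w/(6):
  c_n = C(n+2, 2) / (6)^(n+3).
  c_0 = 1/(6)^3 = 1/216.
  c_1 = 3/(6)^4 = 1/432.
  c_2 = 6/(6)^5 = 1/1296.
  c_3 = 10/(6)^6 = 5/23328.
The series is valid for |w/d| < 1, i.e. |z − z₀| < |d|.
Radius of convergence: R = |4 − z₀| = |6| = 6 (distance from z₀ to the singularity z = 4).

c_0 = 1/216, c_1 = 1/432, c_2 = 1/1296, c_3 = 5/23328; R = 6.


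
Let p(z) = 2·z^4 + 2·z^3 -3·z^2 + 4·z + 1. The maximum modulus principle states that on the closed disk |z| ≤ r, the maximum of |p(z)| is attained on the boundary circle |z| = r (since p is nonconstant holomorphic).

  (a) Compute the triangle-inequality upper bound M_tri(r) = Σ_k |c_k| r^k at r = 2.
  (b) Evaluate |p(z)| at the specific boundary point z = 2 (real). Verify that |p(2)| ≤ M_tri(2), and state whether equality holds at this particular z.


Coefficients: c_0 = 1, c_1 = 4, c_2 = -3, c_3 = 2, c_4 = 2. Radius r = 2.
Part (a). Triangle bound: M_tri(r) = Σ_k |c_k| r^k
  = |1|·2^0 + |4|·2^1 + |-3|·2^2 + |2|·2^3 + |2|·2^4
  = 1 + 8 + 12 + 16 + 32 = 69.
This bounds M(r) := max_{|z|=r} |p(z)| from above; equality holds iff all terms c_k z^k can be made to align in phase at a single z on |z|=r.
Part (b). At z = 2 (real, on the circle |z| = r):
  p(2) = (1)·2^0 + (4)·2^1 + (-3)·2^2 + (2)·2^3 + (2)·2^4 = 45.
  |p(2)| = 45.
Check: |p(2)| = 45 ≤ 69 = M_tri(2). ✓ Equality does not hold at z = 2 (the coefficients have mixed signs, so the terms do not all align in phase there).

M_tri(2) = 69; |p(2)| = 45; equality at z=2: no.


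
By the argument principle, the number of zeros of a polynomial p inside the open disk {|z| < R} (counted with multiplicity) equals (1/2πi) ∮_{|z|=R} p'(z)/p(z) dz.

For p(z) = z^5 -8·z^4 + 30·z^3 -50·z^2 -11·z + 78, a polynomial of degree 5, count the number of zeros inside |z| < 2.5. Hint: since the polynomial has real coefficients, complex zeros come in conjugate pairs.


The zeros of p are: 3, 2, (2 + 3i), (2 - 3i), -1.
Their magnitudes are: 3, 2, 3.606, 3.606, 1.
Zeros with |z| < R = 2.5: 2, -1.
Count = 2.
By the argument principle, (1/2πi) ∮_{|z|=R} p'(z)/p(z) dz equals exactly this count.

Number of zeros inside |z| < 2.5: 2.


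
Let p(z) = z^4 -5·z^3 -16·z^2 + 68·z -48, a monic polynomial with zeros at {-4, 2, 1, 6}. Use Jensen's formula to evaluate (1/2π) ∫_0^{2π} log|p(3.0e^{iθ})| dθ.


Zeros: -4, 1, 2, 6; r = 3.0.
Inside |z| < r: 1, 2. Outside (|z| ≥ r): -4, 6.
p(0) = -48, so log|p(0)| = log(48) = 3.8712.
Apply Jensen: I(r) = log|p(0)| + Σ_k log(r/|z_k|), summed over zeros inside |z| < r.
  log(r/|z_k|) for z_k = 2: log(3.0/2) = 0.4055
  log(r/|z_k|) for z_k = 1: log(3.0/1) = 1.0986
  Outside zeros (-4, 6) contribute nothing to the Jensen sum.
Sum over inside zeros: 1.5041.
I(r) = log|p(0)| + (inside sum) = 3.8712 + 1.5041 = 5.3753.
Note: since some zeros are outside |z| ≤ r, the simplified n·log(r) form does NOT apply — only the inside zeros contribute.

I(r) ≈ 5.3753.


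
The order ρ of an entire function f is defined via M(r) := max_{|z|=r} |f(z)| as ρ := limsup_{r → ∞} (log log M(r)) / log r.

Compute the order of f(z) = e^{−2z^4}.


|e^{−2z^4}| = e^{Re(-2·z^4) + 0} ≤ e^{2|z|^4 + 0} = e^{2r^4 + 0} on |z| = r, so ρ ≤ 4. Choosing z on |z|=r so that -2·z^4 is real positive (always possible by picking arg z appropriately) gives |f(z)| = e^{2r^4 + 0}, matching the bound. The additive constant 0 does not affect log log M(r) ~ 4·log r. Hence ρ = 4.
Therefore ρ = 4.

Order ρ = 4.


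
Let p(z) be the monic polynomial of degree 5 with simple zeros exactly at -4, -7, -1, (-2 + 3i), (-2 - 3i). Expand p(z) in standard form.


The polynomial is p(z) = ∏_{α ∈ S} (z − α), where S = {-4, -7, -1, (-2 + 3i), (-2 - 3i)}.
Expanding the product yields: p(z) = z^5 + 16·z^4 + 100·z^3 + 340·z^2 + 619·z + 364.
Note conjugate pairs combine to real quadratics: (z − (-2+3i))(z − (-2−3i)) = z² + 4z + 13.
The resulting polynomial has degree 5 and real coefficients as required.

p(z) = z^5 + 16·z^4 + 100·z^3 + 340·z^2 + 619·z + 364.


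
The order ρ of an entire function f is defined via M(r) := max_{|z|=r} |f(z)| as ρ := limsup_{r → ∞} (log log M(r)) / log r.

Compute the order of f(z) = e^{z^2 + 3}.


|e^{z^2 + 3}| = e^{Re(1·z^2) + 3} ≤ e^{1|z|^2 + 3} = e^{1r^2 + 3} on |z| = r, so ρ ≤ 2. Choosing z on |z|=r so that 1·z^2 is real positive (always possible by picking arg z appropriately) gives |f(z)| = e^{1r^2 + 3}, matching the bound. The additive constant 3 does not affect log log M(r) ~ 2·log r. Hence ρ = 2.
Therefore ρ = 2.

Order ρ = 2.


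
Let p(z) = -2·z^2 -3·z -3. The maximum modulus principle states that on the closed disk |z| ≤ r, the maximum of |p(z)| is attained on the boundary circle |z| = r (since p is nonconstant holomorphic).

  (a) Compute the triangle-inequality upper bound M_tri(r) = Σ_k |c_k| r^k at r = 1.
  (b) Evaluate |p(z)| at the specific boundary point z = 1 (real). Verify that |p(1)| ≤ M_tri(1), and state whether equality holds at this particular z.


Coefficients: c_0 = -3, c_1 = -3, c_2 = -2. Radius r = 1.
Part (a). Triangle bound: M_tri(r) = Σ_k |c_k| r^k
  = |-3|·1^0 + |-3|·1^1 + |-2|·1^2
  = 3 + 3 + 2 = 8.
This bounds M(r) := max_{|z|=r} |p(z)| from above; equality holds iff all terms c_k z^k can be made to align in phase at a single z on |z|=r.
Part (b). At z = 1 (real, on the circle |z| = r):
  p(1) = (-3)·1^0 + (-3)·1^1 + (-2)·1^2 = -8.
  |p(1)| = 8.
Since all nonzero coefficients share the same sign, |p(1)| = 8 = M_tri(1); the triangle bound is attained at z = 1, so in fact M(r) = 8.

M_tri(1) = 8; |p(1)| = 8; equality at z=1: yes.


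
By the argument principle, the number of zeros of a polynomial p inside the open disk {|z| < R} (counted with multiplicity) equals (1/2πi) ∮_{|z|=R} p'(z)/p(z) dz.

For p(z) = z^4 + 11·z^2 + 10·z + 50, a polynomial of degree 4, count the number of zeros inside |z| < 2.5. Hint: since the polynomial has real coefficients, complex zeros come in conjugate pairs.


The zeros of p are: (1 + 3i), (1 - 3i), (-1 + 2i), (-1 - 2i).
Their magnitudes are: 3.162, 3.162, 2.236, 2.236.
Zeros with |z| < R = 2.5: (-1 + 2i), (-1 - 2i).
Count = 2.
By the argument principle, (1/2πi) ∮_{|z|=R} p'(z)/p(z) dz equals exactly this count.

Number of zeros inside |z| < 2.5: 2.


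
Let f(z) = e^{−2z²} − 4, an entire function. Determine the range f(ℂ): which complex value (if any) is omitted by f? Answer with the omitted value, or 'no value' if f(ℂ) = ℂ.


Little Picard bounds the complement of f(ℂ) to at most one point.
The exponent g(z) = −2z² is a nonconstant polynomial, hence surjective onto ℂ. So e^{g(z)} takes every value in {e^w : w ∈ ℂ} = ℂ ∖ {0}. Adding -4 shifts the range to ℂ ∖ {-4}. f omits exactly -4.

Omitted value: -4.


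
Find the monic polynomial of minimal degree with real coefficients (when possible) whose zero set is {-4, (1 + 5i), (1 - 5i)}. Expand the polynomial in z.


The polynomial is p(z) = ∏_{α ∈ S} (z − α), where S = {-4, (1 + 5i), (1 - 5i)}.
Expanding the product yields: p(z) = z^3 + 2·z^2 + 18·z + 104.
Note conjugate pairs combine to real quadratics: (z − (1+5i))(z − (1−5i)) = z² − 2z + 26.
The resulting polynomial has degree 3 and real coefficients as required.

p(z) = z^3 + 2·z^2 + 18·z + 104.


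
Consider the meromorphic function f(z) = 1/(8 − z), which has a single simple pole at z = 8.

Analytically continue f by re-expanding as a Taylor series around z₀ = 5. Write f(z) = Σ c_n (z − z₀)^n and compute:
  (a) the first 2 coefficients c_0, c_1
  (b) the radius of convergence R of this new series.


Let w = z − z₀, so z = z₀ + w.
Then 8 − z = 8 − (z₀ + w) = (8 − z₀) − w = 3 − w.
f(z) = 1/(3 − w) = (1/(3)) · 1/(1 − w/(3)) = Σ_{n≥0} w^n / (3)^(n+1).
So c_n = 1/(3)^(n+1):
  c_0 = 1/(3)^1 = 1/3.
  c_1 = 1/(3)^2 = 1/9.
The series is valid for |w/d| < 1, i.e. |z − z₀| < |d|.
Radius of convergence: R = |8 − z₀| = |3| = 3 (distance from z₀ to the singularity z = 8).

c_0 = 1/3, c_1 = 1/9; R = 3.


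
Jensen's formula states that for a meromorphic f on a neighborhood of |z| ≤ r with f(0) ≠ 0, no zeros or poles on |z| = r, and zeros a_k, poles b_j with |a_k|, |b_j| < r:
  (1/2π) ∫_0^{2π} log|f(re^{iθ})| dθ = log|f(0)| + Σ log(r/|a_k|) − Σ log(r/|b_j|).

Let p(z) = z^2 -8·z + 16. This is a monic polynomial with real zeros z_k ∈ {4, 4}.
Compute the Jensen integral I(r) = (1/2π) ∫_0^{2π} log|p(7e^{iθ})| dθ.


Zeros: 4, 4; r = 7.
Inside |z| < r: 4, 4. Outside (|z| ≥ r): ∅.
p(0) = 16, so log|p(0)| = log(16) = 2.7726.
Apply Jensen: I(r) = log|p(0)| + Σ_k log(r/|z_k|), summed over zeros inside |z| < r.
  log(r/|z_k|) for z_k = 4: log(7/4) = 0.5596
  log(r/|z_k|) for z_k = 4: log(7/4) = 0.5596
Sum over inside zeros: 1.1192.
I(r) = log|p(0)| + (inside sum) = 2.7726 + 1.1192 = 3.8918.
Closed form (all zeros inside, monic): I(r) = n·log(r) = 2·log(7) = 3.8918. ✓

I(r) ≈ 3.8918.


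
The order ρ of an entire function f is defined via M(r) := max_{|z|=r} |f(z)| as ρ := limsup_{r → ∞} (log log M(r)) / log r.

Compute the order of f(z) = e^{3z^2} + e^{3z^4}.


Each summand is entire of order 2 and 4 respectively (as in the single-exponential case). The order of a sum is at most the max of the orders, so ρ ≤ 4. For the lower bound: on |z|=r choose arg z so that 3z^4 is real positive; then |e^{3z^4}| = e^{3r^4} while |e^{3z^2}| ≤ e^{3r^2} = o(e^{3r^4}). So |f| ≥ e^{3r^4}(1 − o(1)) and ρ ≥ 4. Hence ρ = max(2, 4) = 4.
Therefore ρ = 4.

Order ρ = 4.


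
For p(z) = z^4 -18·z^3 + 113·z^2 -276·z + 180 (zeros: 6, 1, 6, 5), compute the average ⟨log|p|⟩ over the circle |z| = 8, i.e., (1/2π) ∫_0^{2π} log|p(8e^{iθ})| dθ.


Zeros: 1, 5, 6, 6; r = 8.
Inside |z| < r: 1, 5, 6, 6. Outside (|z| ≥ r): ∅.
p(0) = 180, so log|p(0)| = log(180) = 5.1930.
Apply Jensen: I(r) = log|p(0)| + Σ_k log(r/|z_k|), summed over zeros inside |z| < r.
  log(r/|z_k|) for z_k = 6: log(8/6) = 0.2877
  log(r/|z_k|) for z_k = 1: log(8/1) = 2.0794
  log(r/|z_k|) for z_k = 6: log(8/6) = 0.2877
  log(r/|z_k|) for z_k = 5: log(8/5) = 0.4700
Sum over inside zeros: 3.1248.
I(r) = log|p(0)| + (inside sum) = 5.1930 + 3.1248 = 8.3178.
Closed form (all zeros inside, monic): I(r) = n·log(r) = 4·log(8) = 8.3178. ✓

I(r) ≈ 8.3178.


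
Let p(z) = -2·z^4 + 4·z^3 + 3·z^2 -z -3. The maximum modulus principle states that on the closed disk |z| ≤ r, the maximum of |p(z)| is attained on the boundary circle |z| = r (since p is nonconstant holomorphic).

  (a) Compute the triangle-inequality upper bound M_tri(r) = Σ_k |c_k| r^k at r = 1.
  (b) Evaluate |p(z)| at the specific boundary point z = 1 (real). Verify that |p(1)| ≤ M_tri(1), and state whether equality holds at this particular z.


Coefficients: c_0 = -3, c_1 = -1, c_2 = 3, c_3 = 4, c_4 = -2. Radius r = 1.
Part (a). Triangle bound: M_tri(r) = Σ_k |c_k| r^k
  = |-3|·1^0 + |-1|·1^1 + |3|·1^2 + |4|·1^3 + |-2|·1^4
  = 3 + 1 + 3 + 4 + 2 = 13.
This bounds M(r) := max_{|z|=r} |p(z)| from above; equality holds iff all terms c_k z^k can be made to align in phase at a single z on |z|=r.
Part (b). At z = 1 (real, on the circle |z| = r):
  p(1) = (-3)·1^0 + (-1)·1^1 + (3)·1^2 + (4)·1^3 + (-2)·1^4 = 1.
  |p(1)| = 1.
Check: |p(1)| = 1 ≤ 13 = M_tri(1). ✓ Equality does not hold at z = 1 (the coefficients have mixed signs, so the terms do not all align in phase there).

M_tri(1) = 13; |p(1)| = 1; equality at z=1: no.


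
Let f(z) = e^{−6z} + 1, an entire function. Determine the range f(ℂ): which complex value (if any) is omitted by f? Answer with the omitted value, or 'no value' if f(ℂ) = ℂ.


Little Picard bounds the complement of f(ℂ) to at most one point.
e^{−6z} is never zero on ℂ, so 1·e^{−6z} takes every value in ℂ ∖ {0}. Adding 1 shifts the range to ℂ ∖ {1}. Thus f omits exactly the value 1.

Omitted value: 1.


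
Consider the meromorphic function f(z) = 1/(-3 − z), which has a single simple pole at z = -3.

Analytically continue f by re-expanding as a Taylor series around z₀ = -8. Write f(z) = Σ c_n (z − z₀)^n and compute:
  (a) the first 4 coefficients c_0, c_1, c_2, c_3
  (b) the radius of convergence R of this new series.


Let w = z − z₀, so z = z₀ + w.
Then -3 − z = -3 − (z₀ + w) = (-3 − z₀) − w = 5 − w.
f(z) = 1/(5 − w) = (1/(5)) · 1/(1 − w/(5)) = Σ_{n≥0} w^n / (5)^(n+1).
So c_n = 1/(5)^(n+1):
  c_0 = 1/(5)^1 = 1/5.
  c_1 = 1/(5)^2 = 1/25.
  c_2 = 1/(5)^3 = 1/125.
  c_3 = 1/(5)^4 = 1/625.
The series is valid for |w/d| < 1, i.e. |z − z₀| < |d|.
Radius of convergence: R = |-3 − z₀| = |5| = 5 (distance from z₀ to the singularity z = -3).

c_0 = 1/5, c_1 = 1/25, c_2 = 1/125, c_3 = 1/625; R = 5.


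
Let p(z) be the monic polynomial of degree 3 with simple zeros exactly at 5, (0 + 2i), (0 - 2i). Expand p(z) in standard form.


The polynomial is p(z) = ∏_{α ∈ S} (z − α), where S = {5, (0 + 2i), (0 - 2i)}.
Expanding the product yields: p(z) = z^3 -5·z^2 + 4·z -20.
Note conjugate pairs combine to real quadratics: (z − (0+2i))(z − (0−2i)) = z² + 4.
The resulting polynomial has degree 3 and real coefficients as required.

p(z) = z^3 -5·z^2 + 4·z -20.


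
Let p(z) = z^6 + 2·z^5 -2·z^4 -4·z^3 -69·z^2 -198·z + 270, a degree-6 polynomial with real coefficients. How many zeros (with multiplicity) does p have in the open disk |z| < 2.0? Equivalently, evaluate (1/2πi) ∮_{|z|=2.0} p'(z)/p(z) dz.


The zeros of p are: (0 + 3i), (0 - 3i), 3, 1, (-3 + 1i), (-3 - 1i).
Their magnitudes are: 3, 3, 3, 1, 3.162, 3.162.
Zeros with |z| < R = 2.0: 1.
Count = 1.
By the argument principle, (1/2πi) ∮_{|z|=R} p'(z)/p(z) dz equals exactly this count.

Number of zeros inside |z| < 2.0: 1.


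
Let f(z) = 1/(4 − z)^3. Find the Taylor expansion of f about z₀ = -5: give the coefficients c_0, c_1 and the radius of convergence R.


Let w = z − z₀, so z = z₀ + w.
Then 4 − z = 4 − (z₀ + w) = (4 − z₀) − w = 9 − w.
f(z) = 1/(9 − w)^3 = (1/(9)^3) · (1 − w/(9))^{−3}.
By the binomial series (1−u)^{−3} = Σ_{n≥0} C(n+2, 2) u^n for |u|<1, with u = w/(9):
  c_n = C(n+2, 2) / (9)^(n+3).
  c_0 = 1/(9)^3 = 1/729.
  c_1 = 3/(9)^4 = 1/2187.
The series is valid for |w/d| < 1, i.e. |z − z₀| < |d|.
Radius of convergence: R = |4 − z₀| = |9| = 9 (distance from z₀ to the singularity z = 4).

c_0 = 1/729, c_1 = 1/2187; R = 9.


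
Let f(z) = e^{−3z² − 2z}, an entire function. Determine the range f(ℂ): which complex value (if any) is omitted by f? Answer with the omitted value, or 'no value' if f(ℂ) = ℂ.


Little Picard bounds the complement of f(ℂ) to at most one point.
The exponent g(z) = −3z² − 2z is a nonconstant polynomial, hence surjective onto ℂ. So e^{g(z)} takes every value in {e^w : w ∈ ℂ} = ℂ ∖ {0}. Adding 0 shifts the range to ℂ ∖ {0}. f omits exactly 0.

Omitted value: 0.


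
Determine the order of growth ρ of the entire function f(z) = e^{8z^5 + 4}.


|e^{8z^5 + 4}| = e^{Re(8·z^5) + 4} ≤ e^{8|z|^5 + 4} = e^{8r^5 + 4} on |z| = r, so ρ ≤ 5. Choosing z on |z|=r so that 8·z^5 is real positive (always possible by picking arg z appropriately) gives |f(z)| = e^{8r^5 + 4}, matching the bound. The additive constant 4 does not affect log log M(r) ~ 5·log r. Hence ρ = 5.
Therefore ρ = 5.

Order ρ = 5.


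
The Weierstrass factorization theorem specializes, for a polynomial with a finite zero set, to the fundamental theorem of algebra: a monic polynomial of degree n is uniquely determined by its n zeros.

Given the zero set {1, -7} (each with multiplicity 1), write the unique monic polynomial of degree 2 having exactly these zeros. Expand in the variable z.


The polynomial is p(z) = ∏_{α ∈ S} (z − α), where S = {1, -7}.
Expanding the product yields: p(z) = z^2 + 6·z -7.
The resulting polynomial has degree 2 and real coefficients as required.

p(z) = z^2 + 6·z -7.


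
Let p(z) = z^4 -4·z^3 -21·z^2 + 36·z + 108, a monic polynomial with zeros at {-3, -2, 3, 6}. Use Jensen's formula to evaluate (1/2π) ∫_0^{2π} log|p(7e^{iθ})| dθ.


Zeros: -3, -2, 3, 6; r = 7.
Inside |z| < r: -3, -2, 3, 6. Outside (|z| ≥ r): ∅.
p(0) = 108, so log|p(0)| = log(108) = 4.6821.
Apply Jensen: I(r) = log|p(0)| + Σ_k log(r/|z_k|), summed over zeros inside |z| < r.
  log(r/|z_k|) for z_k = -3: log(7/3) = 0.8473
  log(r/|z_k|) for z_k = -2: log(7/2) = 1.2528
  log(r/|z_k|) for z_k = 3: log(7/3) = 0.8473
  log(r/|z_k|) for z_k = 6: log(7/6) = 0.1542
Sum over inside zeros: 3.1015.
I(r) = log|p(0)| + (inside sum) = 4.6821 + 3.1015 = 7.7836.
Closed form (all zeros inside, monic): I(r) = n·log(r) = 4·log(7) = 7.7836. ✓

I(r) ≈ 7.7836.


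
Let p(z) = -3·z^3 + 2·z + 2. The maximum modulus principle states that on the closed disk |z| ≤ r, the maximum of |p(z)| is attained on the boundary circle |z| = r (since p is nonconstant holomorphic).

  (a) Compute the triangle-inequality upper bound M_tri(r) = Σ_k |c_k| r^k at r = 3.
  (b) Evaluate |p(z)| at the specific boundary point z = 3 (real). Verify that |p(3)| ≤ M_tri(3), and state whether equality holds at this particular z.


Coefficients: c_0 = 2, c_1 = 2, c_2 = 0, c_3 = -3. Radius r = 3.
Part (a). Triangle bound: M_tri(r) = Σ_k |c_k| r^k
  = |2|·3^0 + |2|·3^1 + |0|·3^2 + |-3|·3^3
  = 2 + 6 + 0 + 81 = 89.
This bounds M(r) := max_{|z|=r} |p(z)| from above; equality holds iff all terms c_k z^k can be made to align in phase at a single z on |z|=r.
Part (b). At z = 3 (real, on the circle |z| = r):
  p(3) = (2)·3^0 + (2)·3^1 + (0)·3^2 + (-3)·3^3 = -73.
  |p(3)| = 73.
Check: |p(3)| = 73 ≤ 89 = M_tri(3). ✓ Equality does not hold at z = 3 (the coefficients have mixed signs, so the terms do not all align in phase there).

M_tri(3) = 89; |p(3)| = 73; equality at z=3: no.


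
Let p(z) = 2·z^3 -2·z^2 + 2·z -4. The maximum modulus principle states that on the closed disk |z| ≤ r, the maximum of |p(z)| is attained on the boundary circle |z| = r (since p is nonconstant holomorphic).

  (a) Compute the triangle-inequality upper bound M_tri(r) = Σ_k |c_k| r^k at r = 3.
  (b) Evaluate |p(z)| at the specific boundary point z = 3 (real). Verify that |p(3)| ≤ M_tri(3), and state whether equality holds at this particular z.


Coefficients: c_0 = -4, c_1 = 2, c_2 = -2, c_3 = 2. Radius r = 3.
Part (a). Triangle bound: M_tri(r) = Σ_k |c_k| r^k
  = |-4|·3^0 + |2|·3^1 + |-2|·3^2 + |2|·3^3
  = 4 + 6 + 18 + 54 = 82.
This bounds M(r) := max_{|z|=r} |p(z)| from above; equality holds iff all terms c_k z^k can be made to align in phase at a single z on |z|=r.
Part (b). At z = 3 (real, on the circle |z| = r):
  p(3) = (-4)·3^0 + (2)·3^1 + (-2)·3^2 + (2)·3^3 = 38.
  |p(3)| = 38.
Check: |p(3)| = 38 ≤ 82 = M_tri(3). ✓ Equality does not hold at z = 3 (the coefficients have mixed signs, so the terms do not all align in phase there).

M_tri(3) = 82; |p(3)| = 38; equality at z=3: no.


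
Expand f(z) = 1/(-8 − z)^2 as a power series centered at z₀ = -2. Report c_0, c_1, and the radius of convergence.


Let w = z − z₀, so z = z₀ + w.
Then -8 − z = -8 − (z₀ + w) = (-8 − z₀) − w = -6 − w.
f(z) = 1/(-6 − w)^2 = (1/(-6)^2) · (1 − w/(-6))^{−2}.
By the binomial series (1−u)^{−2} = Σ_{n≥0} C(n+1, 1) u^n for |u|<1, with u = w/(-6):
  c_n = C(n+1, 1) / (-6)^(n+2).
  c_0 = 1/(-6)^2 = 1/36.
  c_1 = 2/(-6)^3 = -1/108.
The series is valid for |w/d| < 1, i.e. |z − z₀| < |d|.
Radius of convergence: R = |-8 − z₀| = |-6| = 6 (distance from z₀ to the singularity z = -8).

c_0 = 1/36, c_1 = -1/108; R = 6.


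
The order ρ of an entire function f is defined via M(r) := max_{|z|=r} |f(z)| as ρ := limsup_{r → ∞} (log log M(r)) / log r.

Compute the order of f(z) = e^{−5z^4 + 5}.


|e^{−5z^4 + 5}| = e^{Re(-5·z^4) + 5} ≤ e^{5|z|^4 + 5} = e^{5r^4 + 5} on |z| = r, so ρ ≤ 4. Choosing z on |z|=r so that -5·z^4 is real positive (always possible by picking arg z appropriately) gives |f(z)| = e^{5r^4 + 5}, matching the bound. The additive constant 5 does not affect log log M(r) ~ 4·log r. Hence ρ = 4.
Therefore ρ = 4.

Order ρ = 4.


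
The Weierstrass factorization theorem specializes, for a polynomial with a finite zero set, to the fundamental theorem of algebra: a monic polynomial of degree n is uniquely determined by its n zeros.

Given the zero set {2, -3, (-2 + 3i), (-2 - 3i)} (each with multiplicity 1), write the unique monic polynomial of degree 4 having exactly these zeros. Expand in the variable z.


The polynomial is p(z) = ∏_{α ∈ S} (z − α), where S = {2, -3, (-2 + 3i), (-2 - 3i)}.
Expanding the product yields: p(z) = z^4 + 5·z^3 + 11·z^2 -11·z -78.
Note conjugate pairs combine to real quadratics: (z − (-2+3i))(z − (-2−3i)) = z² + 4z + 13.
The resulting polynomial has degree 4 and real coefficients as required.

p(z) = z^4 + 5·z^3 + 11·z^2 -11·z -78.


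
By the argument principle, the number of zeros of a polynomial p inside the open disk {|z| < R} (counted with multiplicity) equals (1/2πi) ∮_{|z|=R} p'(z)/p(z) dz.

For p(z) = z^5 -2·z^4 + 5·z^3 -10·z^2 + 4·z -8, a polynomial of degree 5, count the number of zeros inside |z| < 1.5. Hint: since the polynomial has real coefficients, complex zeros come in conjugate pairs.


The zeros of p are: (0 + 2i), (0 - 2i), (0 + 1i), (0 - 1i), 2.
Their magnitudes are: 2, 2, 1, 1, 2.
Zeros with |z| < R = 1.5: (0 + 1i), (0 - 1i).
Count = 2.
By the argument principle, (1/2πi) ∮_{|z|=R} p'(z)/p(z) dz equals exactly this count.

Number of zeros inside |z| < 1.5: 2.


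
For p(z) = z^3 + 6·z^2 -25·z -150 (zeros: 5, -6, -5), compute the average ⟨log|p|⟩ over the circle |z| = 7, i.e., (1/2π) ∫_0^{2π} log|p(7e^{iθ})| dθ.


Zeros: -6, -5, 5; r = 7.
Inside |z| < r: -6, -5, 5. Outside (|z| ≥ r): ∅.
p(0) = -150, so log|p(0)| = log(150) = 5.0106.
Apply Jensen: I(r) = log|p(0)| + Σ_k log(r/|z_k|), summed over zeros inside |z| < r.
  log(r/|z_k|) for z_k = 5: log(7/5) = 0.3365
  log(r/|z_k|) for z_k = -6: log(7/6) = 0.1542
  log(r/|z_k|) for z_k = -5: log(7/5) = 0.3365
Sum over inside zeros: 0.8271.
I(r) = log|p(0)| + (inside sum) = 5.0106 + 0.8271 = 5.8377.
Closed form (all zeros inside, monic): I(r) = n·log(r) = 3·log(7) = 5.8377. ✓

I(r) ≈ 5.8377.


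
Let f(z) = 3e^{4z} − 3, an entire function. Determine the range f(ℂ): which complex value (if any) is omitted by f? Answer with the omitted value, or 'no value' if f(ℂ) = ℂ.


Little Picard bounds the complement of f(ℂ) to at most one point.
e^{4z} is never zero on ℂ, so 3·e^{4z} takes every value in ℂ ∖ {0}. Adding -3 shifts the range to ℂ ∖ {-3}. Thus f omits exactly the value -3.

Omitted value: -3.


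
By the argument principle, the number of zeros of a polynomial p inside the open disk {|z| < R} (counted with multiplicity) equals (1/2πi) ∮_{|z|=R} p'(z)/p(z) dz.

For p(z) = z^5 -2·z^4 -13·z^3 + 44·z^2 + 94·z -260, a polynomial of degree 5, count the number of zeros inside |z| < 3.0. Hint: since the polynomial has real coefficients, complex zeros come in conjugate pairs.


The zeros of p are: (3 + 2i), (3 - 2i), 2, (-3 + 1i), (-3 - 1i).
Their magnitudes are: 3.606, 3.606, 2, 3.162, 3.162.
Zeros with |z| < R = 3.0: 2.
Count = 1.
By the argument principle, (1/2πi) ∮_{|z|=R} p'(z)/p(z) dz equals exactly this count.

Number of zeros inside |z| < 3.0: 1.


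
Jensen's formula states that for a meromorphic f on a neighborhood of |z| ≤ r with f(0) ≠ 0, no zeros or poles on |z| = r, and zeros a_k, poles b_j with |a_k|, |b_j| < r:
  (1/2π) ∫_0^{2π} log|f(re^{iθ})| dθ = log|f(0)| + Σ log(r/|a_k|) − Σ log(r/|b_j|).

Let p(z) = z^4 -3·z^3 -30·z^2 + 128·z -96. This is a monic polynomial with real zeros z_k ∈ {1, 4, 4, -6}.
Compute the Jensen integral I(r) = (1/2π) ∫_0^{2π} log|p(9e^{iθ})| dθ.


Zeros: -6, 1, 4, 4; r = 9.
Inside |z| < r: -6, 1, 4, 4. Outside (|z| ≥ r): ∅.
p(0) = -96, so log|p(0)| = log(96) = 4.5643.
Apply Jensen: I(r) = log|p(0)| + Σ_k log(r/|z_k|), summed over zeros inside |z| < r.
  log(r/|z_k|) for z_k = 1: log(9/1) = 2.1972
  log(r/|z_k|) for z_k = 4: log(9/4) = 0.8109
  log(r/|z_k|) for z_k = 4: log(9/4) = 0.8109
  log(r/|z_k|) for z_k = -6: log(9/6) = 0.4055
Sum over inside zeros: 4.2246.
I(r) = log|p(0)| + (inside sum) = 4.5643 + 4.2246 = 8.7889.
Closed form (all zeros inside, monic): I(r) = n·log(r) = 4·log(9) = 8.7889. ✓

I(r) ≈ 8.7889.
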